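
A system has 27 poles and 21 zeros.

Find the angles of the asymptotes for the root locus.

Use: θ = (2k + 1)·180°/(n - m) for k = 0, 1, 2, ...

n - m = 27 - 21 = 6. Angles: θk = (2k + 1)·180°/6 = 30°, 90°, 150°, 210°, 270°, 330°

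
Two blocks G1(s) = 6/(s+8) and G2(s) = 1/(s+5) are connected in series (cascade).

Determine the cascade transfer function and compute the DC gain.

Series: multiply transfer functions. G_eq = 6/(s+8) × 1/(s+5) = 6/((s+8)(s+5)). DC gain = 6/(8×5) = 0.15.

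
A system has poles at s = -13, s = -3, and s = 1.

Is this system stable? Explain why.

Pole(s) at s = 1 are not in the left half-plane. System is unstable.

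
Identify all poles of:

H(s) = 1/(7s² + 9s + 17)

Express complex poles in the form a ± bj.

Discriminant = 9² - 4×7×17 = 81 - 476 = -395 < 0, so the poles are a complex conjugate pair s = (-9 ± j√395)/(2×7). Real part = -9/(2×7) = -9/14 ≈ -0.6429; imaginary part = ±√395/(2×7) ≈ 1.4196. Poles: s = -0.6429 ± 1.4196j.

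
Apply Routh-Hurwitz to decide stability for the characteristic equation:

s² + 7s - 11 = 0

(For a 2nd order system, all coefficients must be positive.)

Coefficients: 1, 7, -11. c=-11 not positive, so system is unstable.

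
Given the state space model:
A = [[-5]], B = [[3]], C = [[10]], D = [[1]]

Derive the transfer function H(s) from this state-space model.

(sI - A)⁻¹ = 1/(s + 5). H(s) = 10×3/(s + 5) + 1 = (s + 35)/(s + 5).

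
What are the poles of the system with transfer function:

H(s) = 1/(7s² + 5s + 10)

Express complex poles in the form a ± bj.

Discriminant = 5² - 4×7×10 = 25 - 280 = -255 < 0, so the poles are a complex conjugate pair s = (-5 ± j√255)/(2×7). Real part = -5/(2×7) = -5/14 ≈ -0.3571; imaginary part = ±√255/(2×7) ≈ 1.1406. Poles: s = -0.3571 ± 1.1406j.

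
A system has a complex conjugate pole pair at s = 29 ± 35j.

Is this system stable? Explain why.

Real part of poles is 29 (> 0, right half-plane). Unstable.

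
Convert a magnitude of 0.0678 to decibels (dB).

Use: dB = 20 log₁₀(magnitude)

dB = 20 log₁₀(0.0678) = -23.4 dB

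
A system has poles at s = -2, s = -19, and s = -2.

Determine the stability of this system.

All poles are in the left half-plane. System is stable.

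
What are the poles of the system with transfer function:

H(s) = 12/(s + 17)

Pole is where denominator = 0: s + 17 = 0, so s = -17.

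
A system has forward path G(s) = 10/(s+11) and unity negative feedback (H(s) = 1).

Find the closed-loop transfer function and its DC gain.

T(s) = G/(1+GH) = [10/(s+11)] / [1 + 10/(s+11)] = 10/(s+11+10) = 10/(s+21). DC gain = 10/21 = 0.4762.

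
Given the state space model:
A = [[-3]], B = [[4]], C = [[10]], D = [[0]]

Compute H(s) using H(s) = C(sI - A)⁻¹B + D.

(sI - A)⁻¹ = 1/(s + 3). H(s) = 10 × 4/(s + 3) + 0 = 40/(s + 3).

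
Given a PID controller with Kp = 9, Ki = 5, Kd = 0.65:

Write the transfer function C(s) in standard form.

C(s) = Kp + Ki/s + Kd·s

Substituting values: C(s) = 9 + 5/s + 0.65s = (0.65s² + 9s + 5)/s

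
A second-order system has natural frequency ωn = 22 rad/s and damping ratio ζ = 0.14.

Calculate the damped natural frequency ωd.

ωd = ωn√(1 - ζ²) = 22√(1 - 0.14²) = 21.78 rad/s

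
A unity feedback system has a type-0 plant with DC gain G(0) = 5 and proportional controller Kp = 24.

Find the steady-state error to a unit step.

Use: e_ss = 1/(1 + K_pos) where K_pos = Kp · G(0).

K_pos = Kp · G(0) = 24 × 5 = 120. e_ss = 1/(1 + 120) = 0.0083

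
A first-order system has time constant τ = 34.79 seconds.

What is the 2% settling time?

For first-order system, 2% settling time ≈ 4τ = 4 × 34.79 = 139.16 s.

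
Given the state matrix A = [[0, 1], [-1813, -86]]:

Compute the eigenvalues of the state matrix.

det(A - λI) = λ² - (-86)λ + 1813 = (λ - (-37))(λ - (-49)). Eigenvalues: -37, -49.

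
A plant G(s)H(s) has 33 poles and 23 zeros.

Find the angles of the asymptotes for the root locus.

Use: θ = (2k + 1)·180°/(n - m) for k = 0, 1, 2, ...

n - m = 33 - 23 = 10. Angles: θk = (2k + 1)·180°/10 = 18°, 54°, 90°, 126°, 162°, 198°, 234°, 270°, 306°, 342°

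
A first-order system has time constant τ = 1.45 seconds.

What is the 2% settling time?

For first-order system, 2% settling time ≈ 4τ = 4 × 1.45 = 5.8 s.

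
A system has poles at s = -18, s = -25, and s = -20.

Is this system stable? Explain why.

All poles are in the left half-plane. System is stable.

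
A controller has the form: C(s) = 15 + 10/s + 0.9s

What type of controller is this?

This is a Proportional-Integral-Derivative (PID) controller.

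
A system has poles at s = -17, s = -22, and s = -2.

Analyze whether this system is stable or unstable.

All poles are in the left half-plane. System is stable.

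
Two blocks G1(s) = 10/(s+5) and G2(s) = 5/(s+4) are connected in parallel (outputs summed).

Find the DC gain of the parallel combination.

Parallel: G_eq = G1 + G2. DC gain = G1(0) + G2(0) = 10/5 + 5/4 = 2 + 1.25 = 3.25.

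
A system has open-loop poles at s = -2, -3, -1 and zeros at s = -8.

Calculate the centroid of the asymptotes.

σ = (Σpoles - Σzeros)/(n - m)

σ = (Σpoles - Σzeros)/(n - m) = (-6 - (-8))/(3 - 1) = 2/2 = 1.0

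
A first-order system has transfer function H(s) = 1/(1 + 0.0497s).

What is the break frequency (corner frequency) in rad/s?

Corner frequency = 1/τ = 1/0.0497 = 20.121 rad/s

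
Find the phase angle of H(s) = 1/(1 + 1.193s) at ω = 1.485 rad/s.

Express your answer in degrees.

Phase = -arctan(ωτ) = -arctan(1.485 × 1.193) = -60.6°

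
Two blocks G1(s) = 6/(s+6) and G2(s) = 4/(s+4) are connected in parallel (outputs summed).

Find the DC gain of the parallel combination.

Parallel: G_eq = G1 + G2. DC gain = G1(0) + G2(0) = 6/6 + 4/4 = 1 + 1 = 2.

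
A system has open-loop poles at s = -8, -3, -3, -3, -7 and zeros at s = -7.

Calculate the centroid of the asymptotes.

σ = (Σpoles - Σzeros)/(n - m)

σ = (Σpoles - Σzeros)/(n - m) = (-24 - (-7))/(5 - 1) = -17/4 = -4.25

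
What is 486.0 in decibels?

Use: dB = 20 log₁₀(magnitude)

dB = 20 log₁₀(486.0) = 53.7 dB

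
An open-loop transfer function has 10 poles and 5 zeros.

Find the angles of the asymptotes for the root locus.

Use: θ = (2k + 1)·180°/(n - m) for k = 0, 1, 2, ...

n - m = 10 - 5 = 5. Angles: θk = (2k + 1)·180°/5 = 36°, 108°, 180°, 252°, 324°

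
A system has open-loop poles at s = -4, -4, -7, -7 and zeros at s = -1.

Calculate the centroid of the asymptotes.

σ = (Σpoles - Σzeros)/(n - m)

σ = (Σpoles - Σzeros)/(n - m) = (-22 - (-1))/(4 - 1) = -21/3 = -7.0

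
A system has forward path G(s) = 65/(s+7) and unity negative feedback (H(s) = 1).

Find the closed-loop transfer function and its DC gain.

T(s) = G/(1+GH) = [65/(s+7)] / [1 + 65/(s+7)] = 65/(s+7+65) = 65/(s+72). DC gain = 65/72 = 0.9028.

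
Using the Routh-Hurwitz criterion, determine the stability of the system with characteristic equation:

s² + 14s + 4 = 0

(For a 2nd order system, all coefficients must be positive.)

Coefficients: 1, 14, 4. All positive, so system is stable.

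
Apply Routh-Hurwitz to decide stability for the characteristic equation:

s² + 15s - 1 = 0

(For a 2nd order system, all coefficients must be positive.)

Coefficients: 1, 15, -1. c=-1 not positive, so system is unstable.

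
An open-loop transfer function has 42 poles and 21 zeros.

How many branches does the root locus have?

Root locus has n branches where n = number of poles = 42.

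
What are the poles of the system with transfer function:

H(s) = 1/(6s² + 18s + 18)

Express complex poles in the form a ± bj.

Discriminant = 18² - 4×6×18 = 324 - 432 = -108 < 0, so the poles are a complex conjugate pair s = (-18 ± j√108)/(2×6). Real part = -18/(2×6) = -18/12 = -1.5; imaginary part = ±√108/(2×6) ≈ 0.8660. Poles: s = -1.5 ± 0.8660j.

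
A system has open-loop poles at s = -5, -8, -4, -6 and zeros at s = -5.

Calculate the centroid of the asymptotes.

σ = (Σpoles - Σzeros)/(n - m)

σ = (Σpoles - Σzeros)/(n - m) = (-23 - (-5))/(4 - 1) = -18/3 = -6.0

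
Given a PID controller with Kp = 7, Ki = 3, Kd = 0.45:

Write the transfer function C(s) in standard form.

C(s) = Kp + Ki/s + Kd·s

Substituting values: C(s) = 7 + 3/s + 0.45s = (0.45s² + 7s + 3)/s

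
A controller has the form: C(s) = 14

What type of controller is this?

This is a Proportional (P) controller.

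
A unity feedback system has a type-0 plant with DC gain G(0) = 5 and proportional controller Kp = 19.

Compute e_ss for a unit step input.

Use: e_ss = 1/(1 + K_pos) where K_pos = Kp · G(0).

K_pos = Kp · G(0) = 19 × 5 = 95. e_ss = 1/(1 + 95) = 0.0104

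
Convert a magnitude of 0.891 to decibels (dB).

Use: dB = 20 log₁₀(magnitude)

dB = 20 log₁₀(0.891) = -1.0 dB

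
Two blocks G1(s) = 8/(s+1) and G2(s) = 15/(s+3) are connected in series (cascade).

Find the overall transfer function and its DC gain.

Series: multiply transfer functions. G_eq = 8/(s+1) × 15/(s+3) = 120/((s+1)(s+3)). DC gain = 120/(1×3) = 40.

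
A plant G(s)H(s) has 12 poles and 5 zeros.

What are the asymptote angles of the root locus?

n - m = 12 - 5 = 7. Angles: θk = (2k + 1)·180°/7 = 25.71°, 77.14°, 128.57°, 180°, 231.43°, 282.86°, 334.29°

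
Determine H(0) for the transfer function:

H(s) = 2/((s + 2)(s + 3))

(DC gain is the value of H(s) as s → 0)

DC gain = H(0) = 2/(2 × 3) = 2/6 = 0.3333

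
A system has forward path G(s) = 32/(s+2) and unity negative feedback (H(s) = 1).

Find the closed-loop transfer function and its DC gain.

T(s) = G/(1+GH) = [32/(s+2)] / [1 + 32/(s+2)] = 32/(s+2+32) = 32/(s+34). DC gain = 32/34 = 0.9412.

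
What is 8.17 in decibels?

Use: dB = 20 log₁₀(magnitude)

dB = 20 log₁₀(8.17) = 18.2 dB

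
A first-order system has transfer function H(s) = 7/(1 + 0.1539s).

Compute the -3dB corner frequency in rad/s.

Corner frequency = 1/τ = 1/0.1539 = 6.498 rad/s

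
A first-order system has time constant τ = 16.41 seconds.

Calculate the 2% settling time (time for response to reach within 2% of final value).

For first-order system, 2% settling time ≈ 4τ = 4 × 16.41 = 65.64 s.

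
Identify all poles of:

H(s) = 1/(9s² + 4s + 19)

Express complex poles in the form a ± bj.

Discriminant = 4² - 4×9×19 = 16 - 684 = -668 < 0, so the poles are a complex conjugate pair s = (-4 ± j√668)/(2×9). Real part = -4/(2×9) = -4/18 ≈ -0.2222; imaginary part = ±√668/(2×9) ≈ 1.4359. Poles: s = -0.2222 ± 1.4359j.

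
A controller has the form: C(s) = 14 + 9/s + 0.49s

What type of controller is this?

This is a Proportional-Integral-Derivative (PID) controller.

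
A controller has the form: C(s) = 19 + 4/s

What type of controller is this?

This is a Proportional-Integral (PI) controller.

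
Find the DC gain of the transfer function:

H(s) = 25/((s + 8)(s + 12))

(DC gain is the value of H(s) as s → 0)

DC gain = H(0) = 25/(8 × 12) = 25/96 = 0.2604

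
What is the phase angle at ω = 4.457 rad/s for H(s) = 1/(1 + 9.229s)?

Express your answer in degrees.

Phase = -arctan(ωτ) = -arctan(4.457 × 9.229) = -88.6°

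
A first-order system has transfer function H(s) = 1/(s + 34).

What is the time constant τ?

For H(s) = 1/(s + 1/τ), the pole is at -1/τ = -34, so τ = 1/34 = 0.0294 s.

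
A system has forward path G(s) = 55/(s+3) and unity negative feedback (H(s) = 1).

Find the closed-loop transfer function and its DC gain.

T(s) = G/(1+GH) = [55/(s+3)] / [1 + 55/(s+3)] = 55/(s+3+55) = 55/(s+58). DC gain = 55/58 = 0.9483.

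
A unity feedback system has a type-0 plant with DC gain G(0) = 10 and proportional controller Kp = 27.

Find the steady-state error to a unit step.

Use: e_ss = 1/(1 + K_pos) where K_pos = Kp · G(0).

K_pos = Kp · G(0) = 27 × 10 = 270. e_ss = 1/(1 + 270) = 0.0037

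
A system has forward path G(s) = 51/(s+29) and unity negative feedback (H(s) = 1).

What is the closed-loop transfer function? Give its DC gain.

T(s) = G/(1+GH) = [51/(s+29)] / [1 + 51/(s+29)] = 51/(s+29+51) = 51/(s+80). DC gain = 51/80 = 0.6375.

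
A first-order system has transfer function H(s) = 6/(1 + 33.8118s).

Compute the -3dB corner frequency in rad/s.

Corner frequency = 1/τ = 1/33.8118 = 0.03 rad/s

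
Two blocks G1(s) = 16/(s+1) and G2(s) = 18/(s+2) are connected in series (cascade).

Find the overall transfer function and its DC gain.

Series: multiply transfer functions. G_eq = 16/(s+1) × 18/(s+2) = 288/((s+1)(s+2)). DC gain = 288/(1×2) = 144.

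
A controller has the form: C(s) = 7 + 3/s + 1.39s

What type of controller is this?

This is a Proportional-Integral-Derivative (PID) controller.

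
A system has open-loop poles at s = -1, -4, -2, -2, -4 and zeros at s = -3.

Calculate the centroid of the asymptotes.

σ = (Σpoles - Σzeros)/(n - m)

σ = (Σpoles - Σzeros)/(n - m) = (-13 - (-3))/(5 - 1) = -10/4 = -2.5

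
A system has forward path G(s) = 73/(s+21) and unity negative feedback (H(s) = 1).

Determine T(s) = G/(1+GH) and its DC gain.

T(s) = G/(1+GH) = [73/(s+21)] / [1 + 73/(s+21)] = 73/(s+21+73) = 73/(s+94). DC gain = 73/94 = 0.7766.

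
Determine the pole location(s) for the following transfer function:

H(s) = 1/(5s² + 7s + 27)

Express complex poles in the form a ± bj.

Discriminant = 7² - 4×5×27 = 49 - 540 = -491 < 0, so the poles are a complex conjugate pair s = (-7 ± j√491)/(2×5). Real part = -7/(2×5) = -7/10 = -0.7; imaginary part = ±√491/(2×5) ≈ 2.2159. Poles: s = -0.7 ± 2.2159j.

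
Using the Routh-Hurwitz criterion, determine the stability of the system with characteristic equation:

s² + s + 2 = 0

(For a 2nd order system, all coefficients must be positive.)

Coefficients: 1, 1, 2. All positive, so system is stable.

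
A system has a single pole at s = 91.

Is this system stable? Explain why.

Pole at s = 91 is in the right half-plane. Unstable.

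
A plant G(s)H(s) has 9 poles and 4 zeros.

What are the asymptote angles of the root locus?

n - m = 9 - 4 = 5. Angles: θk = (2k + 1)·180°/5 = 36°, 108°, 180°, 252°, 324°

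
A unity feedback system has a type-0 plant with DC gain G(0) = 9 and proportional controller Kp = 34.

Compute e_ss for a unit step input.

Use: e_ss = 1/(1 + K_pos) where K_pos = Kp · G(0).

K_pos = Kp · G(0) = 34 × 9 = 306. e_ss = 1/(1 + 306) = 0.0033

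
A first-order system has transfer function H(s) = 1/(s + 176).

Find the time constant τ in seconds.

For H(s) = 1/(s + 1/τ), the pole is at -1/τ = -176, so τ = 1/176 = 0.0057 s.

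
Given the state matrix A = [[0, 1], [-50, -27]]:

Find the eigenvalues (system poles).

det(A - λI) = λ² - (-27)λ + 50 = (λ - (-25))(λ - (-2)). Eigenvalues: -25, -2.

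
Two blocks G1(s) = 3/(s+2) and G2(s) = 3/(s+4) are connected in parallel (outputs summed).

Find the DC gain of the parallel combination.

Parallel: G_eq = G1 + G2. DC gain = G1(0) + G2(0) = 3/2 + 3/4 = 1.5 + 0.75 = 2.25.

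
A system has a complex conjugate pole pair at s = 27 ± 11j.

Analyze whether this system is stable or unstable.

Real part of poles is 27 (> 0, right half-plane). Unstable.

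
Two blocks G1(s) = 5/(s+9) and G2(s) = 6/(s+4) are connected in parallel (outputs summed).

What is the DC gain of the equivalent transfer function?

Parallel: G_eq = G1 + G2. DC gain = G1(0) + G2(0) = 5/9 + 6/4 = 0.5556 + 1.5 = 2.0556.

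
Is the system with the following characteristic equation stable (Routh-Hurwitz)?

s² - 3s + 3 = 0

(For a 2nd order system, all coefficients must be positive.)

Coefficients: 1, -3, 3. b=-3 not positive, so system is unstable.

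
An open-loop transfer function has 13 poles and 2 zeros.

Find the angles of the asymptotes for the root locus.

n - m = 13 - 2 = 11. Angles: θk = (2k + 1)·180°/11 = 16.36°, 49.09°, 81.82°, 114.55°, 147.27°, 180°, 212.73°, 245.45°, 278.18°, 310.91°, 343.64°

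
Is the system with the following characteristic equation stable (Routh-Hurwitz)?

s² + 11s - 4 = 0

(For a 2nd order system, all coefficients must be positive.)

Coefficients: 1, 11, -4. c=-4 not positive, so system is unstable.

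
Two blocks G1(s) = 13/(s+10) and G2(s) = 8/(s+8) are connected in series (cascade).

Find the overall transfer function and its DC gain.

Series: multiply transfer functions. G_eq = 13/(s+10) × 8/(s+8) = 104/((s+10)(s+8)). DC gain = 104/(10×8) = 1.3.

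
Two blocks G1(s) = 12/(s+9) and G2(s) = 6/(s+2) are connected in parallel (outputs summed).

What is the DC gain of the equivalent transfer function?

Parallel: G_eq = G1 + G2. DC gain = G1(0) + G2(0) = 12/9 + 6/2 = 1.3333 + 3 = 4.3333.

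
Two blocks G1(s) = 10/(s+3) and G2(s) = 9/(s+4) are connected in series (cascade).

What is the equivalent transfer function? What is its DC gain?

Series: multiply transfer functions. G_eq = 10/(s+3) × 9/(s+4) = 90/((s+3)(s+4)). DC gain = 90/(3×4) = 7.5.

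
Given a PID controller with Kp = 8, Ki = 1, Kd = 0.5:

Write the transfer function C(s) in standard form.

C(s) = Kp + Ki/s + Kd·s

Substituting values: C(s) = 8 + 1/s + 0.5s = (0.5s² + 8s + 1)/s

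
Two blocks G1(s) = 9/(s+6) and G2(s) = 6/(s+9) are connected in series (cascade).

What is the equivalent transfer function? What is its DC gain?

Series: multiply transfer functions. G_eq = 9/(s+6) × 6/(s+9) = 54/((s+6)(s+9)). DC gain = 54/(6×9) = 1.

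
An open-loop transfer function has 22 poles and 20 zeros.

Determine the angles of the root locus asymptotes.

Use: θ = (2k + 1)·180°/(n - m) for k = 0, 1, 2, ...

n - m = 22 - 20 = 2. Angles: θk = (2k + 1)·180°/2 = 90°, 270°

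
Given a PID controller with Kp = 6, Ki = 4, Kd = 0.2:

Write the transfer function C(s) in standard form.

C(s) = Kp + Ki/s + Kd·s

Substituting values: C(s) = 6 + 4/s + 0.2s = (0.2s² + 6s + 4)/s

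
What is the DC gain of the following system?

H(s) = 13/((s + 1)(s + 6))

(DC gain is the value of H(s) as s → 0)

DC gain = H(0) = 13/(1 × 6) = 13/6 = 2.1667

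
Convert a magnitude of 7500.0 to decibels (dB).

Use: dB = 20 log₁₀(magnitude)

dB = 20 log₁₀(7500.0) = 77.5 dB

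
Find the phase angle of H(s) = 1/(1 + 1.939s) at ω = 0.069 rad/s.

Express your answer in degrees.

Phase = -arctan(ωτ) = -arctan(0.069 × 1.939) = -7.6°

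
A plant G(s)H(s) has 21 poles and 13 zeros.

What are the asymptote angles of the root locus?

n - m = 21 - 13 = 8. Angles: θk = (2k + 1)·180°/8 = 22.5°, 67.5°, 112.5°, 157.5°, 202.5°, 247.5°, 292.5°, 337.5°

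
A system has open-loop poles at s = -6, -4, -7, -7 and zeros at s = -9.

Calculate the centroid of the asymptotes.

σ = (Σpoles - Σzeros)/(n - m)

σ = (Σpoles - Σzeros)/(n - m) = (-24 - (-9))/(4 - 1) = -15/3 = -5.0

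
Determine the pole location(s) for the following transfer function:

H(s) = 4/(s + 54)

Pole is where denominator = 0: s + 54 = 0, so s = -54.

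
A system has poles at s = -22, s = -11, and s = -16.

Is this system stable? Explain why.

All poles are in the left half-plane. System is stable.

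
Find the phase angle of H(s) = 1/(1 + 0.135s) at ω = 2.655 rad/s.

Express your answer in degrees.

Phase = -arctan(ωτ) = -arctan(2.655 × 0.135) = -19.7°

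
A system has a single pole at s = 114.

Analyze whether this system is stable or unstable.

Pole at s = 114 is in the right half-plane. Unstable.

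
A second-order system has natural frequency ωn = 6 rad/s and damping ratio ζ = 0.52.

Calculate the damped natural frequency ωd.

ωd = ωn√(1 - ζ²) = 6√(1 - 0.52²) = 5.12 rad/s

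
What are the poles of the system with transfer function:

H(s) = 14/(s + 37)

Pole is where denominator = 0: s + 37 = 0, so s = -37.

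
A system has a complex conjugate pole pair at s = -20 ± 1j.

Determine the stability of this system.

Real part of poles is -20 (< 0, left half-plane). Stable.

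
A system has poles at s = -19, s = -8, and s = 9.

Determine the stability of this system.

Pole(s) at s = 9 are not in the left half-plane. System is unstable.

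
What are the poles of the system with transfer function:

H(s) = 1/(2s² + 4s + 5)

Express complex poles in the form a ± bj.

Discriminant = 4² - 4×2×5 = 16 - 40 = -24 < 0, so the poles are a complex conjugate pair s = (-4 ± j√24)/(2×2). Real part = -4/(2×2) = -4/4 = -1; imaginary part = ±√24/(2×2) ≈ 1.2247. Poles: s = -1 ± 1.2247j.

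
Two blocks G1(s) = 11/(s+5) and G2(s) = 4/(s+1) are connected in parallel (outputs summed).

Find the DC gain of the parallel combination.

Parallel: G_eq = G1 + G2. DC gain = G1(0) + G2(0) = 11/5 + 4/1 = 2.2 + 4 = 6.2.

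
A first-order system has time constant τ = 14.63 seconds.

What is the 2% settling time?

For first-order system, 2% settling time ≈ 4τ = 4 × 14.63 = 58.52 s.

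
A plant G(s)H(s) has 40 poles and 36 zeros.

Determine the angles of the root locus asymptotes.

n - m = 40 - 36 = 4. Angles: θk = (2k + 1)·180°/4 = 45°, 135°, 225°, 315°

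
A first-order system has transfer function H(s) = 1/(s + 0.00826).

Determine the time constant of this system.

For H(s) = 1/(s + 1/τ), the pole is at -1/τ = -0.00826, so τ = 1/0.00826 = 121.1 s.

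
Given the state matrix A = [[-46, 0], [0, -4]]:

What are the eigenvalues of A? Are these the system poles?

For diagonal matrix, eigenvalues are diagonal entries: λ₁ = -46, λ₂ = -4. Eigenvalues of A = system poles.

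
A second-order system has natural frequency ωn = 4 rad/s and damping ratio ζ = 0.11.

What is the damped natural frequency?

ωd = ωn√(1 - ζ²) = 4√(1 - 0.11²) = 3.98 rad/s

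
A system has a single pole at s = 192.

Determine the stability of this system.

Pole at s = 192 is in the right half-plane. Unstable.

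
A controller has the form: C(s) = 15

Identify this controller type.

This is a Proportional (P) controller.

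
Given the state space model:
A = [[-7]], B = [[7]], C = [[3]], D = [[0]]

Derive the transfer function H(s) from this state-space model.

(sI - A)⁻¹ = 1/(s + 7). H(s) = 3 × 7/(s + 7) + 0 = 21/(s + 7).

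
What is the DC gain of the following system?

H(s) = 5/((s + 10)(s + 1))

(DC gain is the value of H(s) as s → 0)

DC gain = H(0) = 5/(10 × 1) = 5/10 = 0.5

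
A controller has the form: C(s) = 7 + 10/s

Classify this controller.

This is a Proportional-Integral (PI) controller.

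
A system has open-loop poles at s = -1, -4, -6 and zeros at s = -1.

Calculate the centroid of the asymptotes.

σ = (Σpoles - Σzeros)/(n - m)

σ = (Σpoles - Σzeros)/(n - m) = (-11 - (-1))/(3 - 1) = -10/2 = -5.0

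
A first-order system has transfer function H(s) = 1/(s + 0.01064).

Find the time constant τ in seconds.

For H(s) = 1/(s + 1/τ), the pole is at -1/τ = -0.01064, so τ = 1/0.01064 = 93.98 s.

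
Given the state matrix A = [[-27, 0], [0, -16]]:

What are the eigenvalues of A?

For diagonal matrix, eigenvalues are diagonal entries: λ₁ = -27, λ₂ = -16.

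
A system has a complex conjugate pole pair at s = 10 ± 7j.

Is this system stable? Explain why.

Real part of poles is 10 (> 0, right half-plane). Unstable.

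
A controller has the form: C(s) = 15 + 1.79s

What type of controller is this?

This is a Proportional-Derivative (PD) controller.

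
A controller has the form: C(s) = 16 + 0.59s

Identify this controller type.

This is a Proportional-Derivative (PD) controller.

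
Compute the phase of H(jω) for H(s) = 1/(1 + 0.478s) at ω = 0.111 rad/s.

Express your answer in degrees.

Phase = -arctan(ωτ) = -arctan(0.111 × 0.478) = -3.0°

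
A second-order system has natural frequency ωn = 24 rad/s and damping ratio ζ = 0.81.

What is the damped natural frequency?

ωd = ωn√(1 - ζ²) = 24√(1 - 0.81²) = 14.07 rad/s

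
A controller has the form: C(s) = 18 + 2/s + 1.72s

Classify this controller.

This is a Proportional-Integral-Derivative (PID) controller.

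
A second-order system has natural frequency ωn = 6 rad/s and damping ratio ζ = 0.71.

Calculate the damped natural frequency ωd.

ωd = ωn√(1 - ζ²) = 6√(1 - 0.71²) = 4.23 rad/s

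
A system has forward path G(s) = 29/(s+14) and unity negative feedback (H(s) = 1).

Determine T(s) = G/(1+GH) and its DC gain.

T(s) = G/(1+GH) = [29/(s+14)] / [1 + 29/(s+14)] = 29/(s+14+29) = 29/(s+43). DC gain = 29/43 = 0.6744.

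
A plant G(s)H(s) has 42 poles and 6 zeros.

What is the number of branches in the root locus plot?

Root locus has n branches where n = number of poles = 42.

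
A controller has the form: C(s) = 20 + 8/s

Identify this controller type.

This is a Proportional-Integral (PI) controller.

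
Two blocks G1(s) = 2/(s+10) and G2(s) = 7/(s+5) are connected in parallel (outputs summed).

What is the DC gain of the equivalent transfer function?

Parallel: G_eq = G1 + G2. DC gain = G1(0) + G2(0) = 2/10 + 7/5 = 0.2 + 1.4 = 1.6.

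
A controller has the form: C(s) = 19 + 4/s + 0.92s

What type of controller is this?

This is a Proportional-Integral-Derivative (PID) controller.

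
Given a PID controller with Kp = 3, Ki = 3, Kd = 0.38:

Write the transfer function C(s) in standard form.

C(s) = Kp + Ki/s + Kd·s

Substituting values: C(s) = 3 + 3/s + 0.38s = (0.38s² + 3s + 3)/s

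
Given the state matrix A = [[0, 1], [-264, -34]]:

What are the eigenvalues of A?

det(A - λI) = λ² - (-34)λ + 264 = (λ - (-12))(λ - (-22)). Eigenvalues: -12, -22.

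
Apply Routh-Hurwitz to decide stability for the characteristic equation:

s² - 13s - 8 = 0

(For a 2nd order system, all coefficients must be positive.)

Coefficients: 1, -13, -8. b=-13, c=-8 not positive, so system is unstable.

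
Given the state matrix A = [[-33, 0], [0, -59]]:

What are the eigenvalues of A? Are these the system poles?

For diagonal matrix, eigenvalues are diagonal entries: λ₁ = -33, λ₂ = -59. Eigenvalues of A = system poles.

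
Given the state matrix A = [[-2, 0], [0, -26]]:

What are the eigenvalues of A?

For diagonal matrix, eigenvalues are diagonal entries: λ₁ = -2, λ₂ = -26.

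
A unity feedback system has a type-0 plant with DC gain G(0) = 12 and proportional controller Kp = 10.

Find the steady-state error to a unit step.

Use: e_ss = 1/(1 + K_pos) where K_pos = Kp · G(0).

K_pos = Kp · G(0) = 10 × 12 = 120. e_ss = 1/(1 + 120) = 0.0083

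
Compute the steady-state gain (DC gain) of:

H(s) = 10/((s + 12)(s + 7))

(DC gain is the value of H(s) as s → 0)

DC gain = H(0) = 10/(12 × 7) = 10/84 = 0.1190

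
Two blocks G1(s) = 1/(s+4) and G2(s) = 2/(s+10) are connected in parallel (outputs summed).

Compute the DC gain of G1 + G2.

Parallel: G_eq = G1 + G2. DC gain = G1(0) + G2(0) = 1/4 + 2/10 = 0.25 + 0.2 = 0.45.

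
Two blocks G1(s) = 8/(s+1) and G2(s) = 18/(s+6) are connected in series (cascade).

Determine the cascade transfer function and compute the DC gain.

Series: multiply transfer functions. G_eq = 8/(s+1) × 18/(s+6) = 144/((s+1)(s+6)). DC gain = 144/(1×6) = 24.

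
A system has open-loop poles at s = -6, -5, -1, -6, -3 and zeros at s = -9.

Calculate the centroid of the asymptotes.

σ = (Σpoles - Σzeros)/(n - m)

σ = (Σpoles - Σzeros)/(n - m) = (-21 - (-9))/(5 - 1) = -12/4 = -3.0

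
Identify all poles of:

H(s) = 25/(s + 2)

Pole is where denominator = 0: s + 2 = 0, so s = -2.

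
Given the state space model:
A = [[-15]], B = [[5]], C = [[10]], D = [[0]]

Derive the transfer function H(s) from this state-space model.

(sI - A)⁻¹ = 1/(s + 15). H(s) = 10 × 5/(s + 15) + 0 = 50/(s + 15).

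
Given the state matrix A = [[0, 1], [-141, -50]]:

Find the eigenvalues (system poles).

det(A - λI) = λ² - (-50)λ + 141 = (λ - (-3))(λ - (-47)). Eigenvalues: -3, -47.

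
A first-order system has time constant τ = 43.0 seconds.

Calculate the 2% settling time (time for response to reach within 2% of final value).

For first-order system, 2% settling time ≈ 4τ = 4 × 43.0 = 172.0 s.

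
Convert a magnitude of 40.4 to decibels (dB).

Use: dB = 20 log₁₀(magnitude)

dB = 20 log₁₀(40.4) = 32.1 dB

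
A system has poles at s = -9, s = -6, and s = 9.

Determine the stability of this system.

Pole(s) at s = 9 are not in the left half-plane. System is unstable.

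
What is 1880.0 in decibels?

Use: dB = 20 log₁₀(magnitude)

dB = 20 log₁₀(1880.0) = 65.5 dB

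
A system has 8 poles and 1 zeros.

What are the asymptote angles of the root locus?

n - m = 8 - 1 = 7. Angles: θk = (2k + 1)·180°/7 = 25.71°, 77.14°, 128.57°, 180°, 231.43°, 282.86°, 334.29°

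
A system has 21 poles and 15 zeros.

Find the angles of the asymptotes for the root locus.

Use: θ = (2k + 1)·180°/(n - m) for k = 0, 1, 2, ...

n - m = 21 - 15 = 6. Angles: θk = (2k + 1)·180°/6 = 30°, 90°, 150°, 210°, 270°, 330°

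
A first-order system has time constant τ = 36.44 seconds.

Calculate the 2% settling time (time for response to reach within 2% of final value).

For first-order system, 2% settling time ≈ 4τ = 4 × 36.44 = 145.76 s.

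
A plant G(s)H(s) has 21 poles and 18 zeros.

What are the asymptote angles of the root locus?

n - m = 21 - 18 = 3. Angles: θk = (2k + 1)·180°/3 = 60°, 180°, 300°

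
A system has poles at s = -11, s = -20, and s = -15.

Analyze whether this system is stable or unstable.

All poles are in the left half-plane. System is stable.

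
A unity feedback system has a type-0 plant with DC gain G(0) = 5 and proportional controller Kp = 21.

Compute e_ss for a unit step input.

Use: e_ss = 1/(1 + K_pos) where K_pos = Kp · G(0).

K_pos = Kp · G(0) = 21 × 5 = 105. e_ss = 1/(1 + 105) = 0.0094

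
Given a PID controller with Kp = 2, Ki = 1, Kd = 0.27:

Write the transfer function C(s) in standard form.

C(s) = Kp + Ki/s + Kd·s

Substituting values: C(s) = 2 + 1/s + 0.27s = (0.27s² + 2s + 1)/s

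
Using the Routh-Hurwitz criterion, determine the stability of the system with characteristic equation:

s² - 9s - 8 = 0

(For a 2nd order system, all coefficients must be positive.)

Coefficients: 1, -9, -8. b=-9, c=-8 not positive, so system is unstable.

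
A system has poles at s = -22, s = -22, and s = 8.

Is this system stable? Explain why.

Pole(s) at s = 8 are not in the left half-plane. System is unstable.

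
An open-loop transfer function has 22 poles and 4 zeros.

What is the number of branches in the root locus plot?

Root locus has n branches where n = number of poles = 22.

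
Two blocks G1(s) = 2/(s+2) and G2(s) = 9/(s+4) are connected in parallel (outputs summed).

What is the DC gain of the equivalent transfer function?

Parallel: G_eq = G1 + G2. DC gain = G1(0) + G2(0) = 2/2 + 9/4 = 1 + 2.25 = 3.25.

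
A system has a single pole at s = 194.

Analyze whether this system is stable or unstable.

Pole at s = 194 is in the right half-plane. Unstable.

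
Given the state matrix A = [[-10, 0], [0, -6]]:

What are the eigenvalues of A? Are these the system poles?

For diagonal matrix, eigenvalues are diagonal entries: λ₁ = -10, λ₂ = -6. Eigenvalues of A = system poles.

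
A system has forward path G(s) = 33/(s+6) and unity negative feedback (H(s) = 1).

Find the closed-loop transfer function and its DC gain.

T(s) = G/(1+GH) = [33/(s+6)] / [1 + 33/(s+6)] = 33/(s+6+33) = 33/(s+39). DC gain = 33/39 = 0.8462.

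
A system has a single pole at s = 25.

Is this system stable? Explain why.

Pole at s = 25 is in the right half-plane. Unstable.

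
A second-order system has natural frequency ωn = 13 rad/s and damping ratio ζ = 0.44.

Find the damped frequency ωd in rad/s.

ωd = ωn√(1 - ζ²) = 13√(1 - 0.44²) = 11.67 rad/s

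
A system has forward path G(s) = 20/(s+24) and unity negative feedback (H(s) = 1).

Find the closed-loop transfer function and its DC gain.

T(s) = G/(1+GH) = [20/(s+24)] / [1 + 20/(s+24)] = 20/(s+24+20) = 20/(s+44). DC gain = 20/44 = 0.4545.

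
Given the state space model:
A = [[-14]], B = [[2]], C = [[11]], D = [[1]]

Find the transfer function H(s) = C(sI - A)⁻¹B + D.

(sI - A)⁻¹ = 1/(s + 14). H(s) = 11×2/(s + 14) + 1 = (s + 36)/(s + 14).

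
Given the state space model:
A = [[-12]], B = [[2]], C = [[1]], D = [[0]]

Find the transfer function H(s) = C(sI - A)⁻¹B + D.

(sI - A)⁻¹ = 1/(s + 12). H(s) = 1 × 2/(s + 12) + 0 = 2/(s + 12).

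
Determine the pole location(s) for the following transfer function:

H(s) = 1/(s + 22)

Pole is where denominator = 0: s + 22 = 0, so s = -22.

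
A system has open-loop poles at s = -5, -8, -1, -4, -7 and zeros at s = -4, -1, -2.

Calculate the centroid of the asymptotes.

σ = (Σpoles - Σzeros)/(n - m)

σ = (Σpoles - Σzeros)/(n - m) = (-25 - (-7))/(5 - 3) = -18/2 = -9.0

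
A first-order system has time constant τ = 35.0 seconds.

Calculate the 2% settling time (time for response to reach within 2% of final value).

For first-order system, 2% settling time ≈ 4τ = 4 × 35.0 = 140.0 s.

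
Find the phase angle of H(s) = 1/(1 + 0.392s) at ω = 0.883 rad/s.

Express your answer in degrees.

Phase = -arctan(ωτ) = -arctan(0.883 × 0.392) = -19.1°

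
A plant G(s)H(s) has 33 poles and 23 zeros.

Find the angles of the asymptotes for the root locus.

n - m = 33 - 23 = 10. Angles: θk = (2k + 1)·180°/10 = 18°, 54°, 90°, 126°, 162°, 198°, 234°, 270°, 306°, 342°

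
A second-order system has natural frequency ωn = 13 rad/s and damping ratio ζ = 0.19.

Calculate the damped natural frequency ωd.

ωd = ωn√(1 - ζ²) = 13√(1 - 0.19²) = 12.76 rad/s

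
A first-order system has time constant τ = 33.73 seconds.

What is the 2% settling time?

For first-order system, 2% settling time ≈ 4τ = 4 × 33.73 = 134.92 s.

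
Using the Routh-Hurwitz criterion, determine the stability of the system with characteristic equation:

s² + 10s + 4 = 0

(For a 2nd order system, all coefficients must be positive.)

Coefficients: 1, 10, 4. All positive, so system is stable.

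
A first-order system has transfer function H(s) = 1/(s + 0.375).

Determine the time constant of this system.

For H(s) = 1/(s + 1/τ), the pole is at -1/τ = -0.375, so τ = 1/0.375 = 2.6667 s.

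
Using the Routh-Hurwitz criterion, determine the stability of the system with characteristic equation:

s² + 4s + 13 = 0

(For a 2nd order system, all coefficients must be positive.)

Coefficients: 1, 4, 13. All positive, so system is stable.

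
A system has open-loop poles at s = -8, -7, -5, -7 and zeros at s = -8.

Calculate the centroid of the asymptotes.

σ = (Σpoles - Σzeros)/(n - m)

σ = (Σpoles - Σzeros)/(n - m) = (-27 - (-8))/(4 - 1) = -19/3 = -6.33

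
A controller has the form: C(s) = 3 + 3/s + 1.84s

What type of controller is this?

This is a Proportional-Integral-Derivative (PID) controller.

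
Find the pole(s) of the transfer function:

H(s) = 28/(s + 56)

Pole is where denominator = 0: s + 56 = 0, so s = -56.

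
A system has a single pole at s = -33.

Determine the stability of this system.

Pole at s = -33 is in the left half-plane. Stable.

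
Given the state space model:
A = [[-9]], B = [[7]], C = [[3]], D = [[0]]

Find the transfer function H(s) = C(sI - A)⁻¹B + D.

(sI - A)⁻¹ = 1/(s + 9). H(s) = 3 × 7/(s + 9) + 0 = 21/(s + 9).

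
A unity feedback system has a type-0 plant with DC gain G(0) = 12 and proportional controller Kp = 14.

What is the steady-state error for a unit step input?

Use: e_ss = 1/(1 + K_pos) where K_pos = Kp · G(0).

K_pos = Kp · G(0) = 14 × 12 = 168. e_ss = 1/(1 + 168) = 0.0059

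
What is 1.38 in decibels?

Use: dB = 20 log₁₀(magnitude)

dB = 20 log₁₀(1.38) = 2.8 dB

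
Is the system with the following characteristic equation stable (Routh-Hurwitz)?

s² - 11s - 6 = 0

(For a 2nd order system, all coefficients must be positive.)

Coefficients: 1, -11, -6. b=-11, c=-6 not positive, so system is unstable.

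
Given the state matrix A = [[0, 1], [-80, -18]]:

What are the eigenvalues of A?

det(A - λI) = λ² - (-18)λ + 80 = (λ - (-10))(λ - (-8)). Eigenvalues: -10, -8.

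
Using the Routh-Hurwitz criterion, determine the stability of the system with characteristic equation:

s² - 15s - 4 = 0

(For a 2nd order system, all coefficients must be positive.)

Coefficients: 1, -15, -4. b=-15, c=-4 not positive, so system is unstable.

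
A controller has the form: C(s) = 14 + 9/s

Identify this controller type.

This is a Proportional-Integral (PI) controller.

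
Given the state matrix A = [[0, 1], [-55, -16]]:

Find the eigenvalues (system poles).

det(A - λI) = λ² - (-16)λ + 55 = (λ - (-5))(λ - (-11)). Eigenvalues: -5, -11.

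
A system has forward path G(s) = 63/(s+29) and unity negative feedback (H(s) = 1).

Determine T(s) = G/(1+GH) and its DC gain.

T(s) = G/(1+GH) = [63/(s+29)] / [1 + 63/(s+29)] = 63/(s+29+63) = 63/(s+92). DC gain = 63/92 = 0.6848.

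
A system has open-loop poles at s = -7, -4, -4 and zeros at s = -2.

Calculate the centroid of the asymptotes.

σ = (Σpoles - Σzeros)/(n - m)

σ = (Σpoles - Σzeros)/(n - m) = (-15 - (-2))/(3 - 1) = -13/2 = -6.5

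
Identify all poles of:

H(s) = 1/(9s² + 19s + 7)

Discriminant = 19² - 4×9×7 = 361 - 252 = 109 > 0, so two distinct real poles. Using quadratic formula: s = (-19 ± √109)/(2×9) = (-19 ± √109)/18, with √109 ≈ 10.4403. s₁ ≈ -0.4755, s₂ ≈ -1.6356. Poles: s₁ = -0.4755, s₂ = -1.6356.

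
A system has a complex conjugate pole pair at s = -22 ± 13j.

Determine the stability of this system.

Real part of poles is -22 (< 0, left half-plane). Stable.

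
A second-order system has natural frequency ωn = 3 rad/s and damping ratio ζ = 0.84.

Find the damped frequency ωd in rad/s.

ωd = ωn√(1 - ζ²) = 3√(1 - 0.84²) = 1.63 rad/s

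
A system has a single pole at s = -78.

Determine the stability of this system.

Pole at s = -78 is in the left half-plane. Stable.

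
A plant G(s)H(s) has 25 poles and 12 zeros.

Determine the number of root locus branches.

Root locus has n branches where n = number of poles = 25.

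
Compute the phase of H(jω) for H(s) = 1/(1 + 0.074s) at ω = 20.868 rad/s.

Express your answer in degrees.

Phase = -arctan(ωτ) = -arctan(20.868 × 0.074) = -57.1°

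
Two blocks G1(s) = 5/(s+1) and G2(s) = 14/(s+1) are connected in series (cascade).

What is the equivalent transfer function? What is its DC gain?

Series: multiply transfer functions. G_eq = 5/(s+1) × 14/(s+1) = 70/((s+1)(s+1)). DC gain = 70/(1×1) = 70.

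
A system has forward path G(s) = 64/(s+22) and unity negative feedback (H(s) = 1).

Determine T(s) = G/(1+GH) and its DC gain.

T(s) = G/(1+GH) = [64/(s+22)] / [1 + 64/(s+22)] = 64/(s+22+64) = 64/(s+86). DC gain = 64/86 = 0.7442.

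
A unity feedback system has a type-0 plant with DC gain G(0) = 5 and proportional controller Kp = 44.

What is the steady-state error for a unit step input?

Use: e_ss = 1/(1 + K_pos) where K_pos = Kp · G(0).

K_pos = Kp · G(0) = 44 × 5 = 220. e_ss = 1/(1 + 220) = 0.0045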